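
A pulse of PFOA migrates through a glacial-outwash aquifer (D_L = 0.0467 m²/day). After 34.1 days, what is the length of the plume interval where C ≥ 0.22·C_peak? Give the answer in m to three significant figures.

The plume is Gaussian with σ = √(2Dt) = √(2 × 0.0467 × 34.1) = 1.785 m.
C/C_peak = exp(−Δx²/(2σ²)) = 0.22 ⇒ Δx = σ·√(−2 ln 0.22) = 1.785 × 1.740 = 3.106 m.
Width = 2Δx = 6.21 m.

6.21 m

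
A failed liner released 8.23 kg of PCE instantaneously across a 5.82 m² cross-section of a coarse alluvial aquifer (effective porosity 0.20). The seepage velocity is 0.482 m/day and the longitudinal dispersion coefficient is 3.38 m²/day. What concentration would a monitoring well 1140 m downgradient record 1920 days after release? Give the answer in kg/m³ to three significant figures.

For an instantaneous plane source, C(x,t) = M/(n_e·A·√(4πDt)) · exp(−(x−vt)²/(4Dt)), with n_e·A the pore (flow) area.
Plume center vt = 0.482 × 1920 = 925.44 m, so the well at 1140 m is 214.56 m downgradient of the peak.
√(4πDt) = 285.6 m, giving peak height M/(n_e·A·√(4πDt)) = 8.23/(0.20 × 5.82 × 285.6) = 0.02476 kg/m³.
(x−vt)²/(4Dt) = (214.56)²/(4 × 3.38 × 1920) = 1.773; exp(−1.773) = 0.1698.
C = 0.02476 × 0.1698 = 0.00420 kg/m³.

0.00420 kg/m³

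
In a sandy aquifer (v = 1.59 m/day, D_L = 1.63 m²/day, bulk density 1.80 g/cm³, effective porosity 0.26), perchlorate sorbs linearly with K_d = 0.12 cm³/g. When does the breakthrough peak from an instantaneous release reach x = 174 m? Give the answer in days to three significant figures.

199 days

Retardation factor R = 1 + ρ_b·K_d/n = 1 + 1.80 × 0.12/0.26 = 1.831.
Sorption retards both mechanisms: v_R = v/R = 0.8684 m/day, D_R = D/R = 0.8902 m²/day.
Peak time from v_R²t² + 2D_R t − x² = 0: t = (√(D_R² + v_R²x²) − D_R)/v_R².
√(D_R² + v_R²x²) = √(0.8902² + 0.8684² × 174²) = 151.1; v_R² = 0.7541.
t = (151.1 − 0.8902)/0.7541 = 199 days.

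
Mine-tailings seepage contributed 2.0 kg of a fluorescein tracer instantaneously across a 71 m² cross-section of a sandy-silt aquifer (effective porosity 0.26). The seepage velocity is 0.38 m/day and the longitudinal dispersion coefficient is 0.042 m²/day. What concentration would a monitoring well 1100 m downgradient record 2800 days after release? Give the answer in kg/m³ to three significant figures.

0.000179 kg/m³

For an instantaneous plane source, C(x,t) = M/(n_e·A·√(4πDt)) · exp(−(x−vt)²/(4Dt)), with n_e·A the pore (flow) area.
Plume center vt = 0.38 × 2800 = 1064 m, so the well at 1100 m is 36 m downgradient of the peak.
√(4πDt) = 38.44 m, giving peak height M/(n_e·A·√(4πDt)) = 2.0/(0.26 × 71 × 38.44) = 0.002818 kg/m³.
(x−vt)²/(4Dt) = (36)²/(4 × 0.042 × 2800) = 2.755; exp(−2.755) = 0.06361.
C = 0.002818 × 0.06361 = 0.000179 kg/m³.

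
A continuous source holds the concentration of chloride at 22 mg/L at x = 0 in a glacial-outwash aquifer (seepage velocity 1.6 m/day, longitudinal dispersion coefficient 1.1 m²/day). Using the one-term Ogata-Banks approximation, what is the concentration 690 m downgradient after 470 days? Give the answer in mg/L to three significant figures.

For a continuous step input, C/C₀ ≈ ½·erfc((x−vt)/(2√(Dt))).
vt = 1.6 × 470 = 752 m and 2√(Dt) = 2√(1.1 × 470) = 45.48 m.
Argument (x−vt)/(2√(Dt)) = (690 − 752)/45.48 = -1.363; ½·erfc(-1.363) = 0.9730.
C = 22 × 0.9730 = 21.4 mg/L.

21.4 mg/L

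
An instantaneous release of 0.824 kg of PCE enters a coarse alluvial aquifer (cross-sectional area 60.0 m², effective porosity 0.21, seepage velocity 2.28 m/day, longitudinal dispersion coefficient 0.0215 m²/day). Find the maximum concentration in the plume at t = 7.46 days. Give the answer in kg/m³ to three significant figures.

The peak of an instantaneous 1D plume sits at x = vt; there the Gaussian factor is 1 and C_max = M/(n_e·A·√(4πDt)), where n_e·A is the pore area the mass is dissolved in.
√(4πDt) = √(4π × 0.0215 × 7.46) = 1.420 m, so C_max = 0.824/(0.21 × 60.0 × 1.420) = 0.0461 kg/m³.

0.0461 kg/m³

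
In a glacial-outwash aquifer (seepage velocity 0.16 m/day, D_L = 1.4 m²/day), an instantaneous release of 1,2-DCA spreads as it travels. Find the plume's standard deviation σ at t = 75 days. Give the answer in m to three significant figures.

Dispersive spreading gives a Gaussian with σ² = 2Dt; advection only shifts the center.
σ = √(2 × 1.4 × 75) = 14.5 m.

14.5 m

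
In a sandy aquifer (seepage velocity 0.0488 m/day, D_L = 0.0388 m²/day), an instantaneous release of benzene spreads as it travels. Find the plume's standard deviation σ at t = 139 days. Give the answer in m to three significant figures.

Dispersive spreading gives a Gaussian with σ² = 2Dt; advection only shifts the center.
σ = √(2 × 0.0388 × 139) = 3.28 m.

3.28 m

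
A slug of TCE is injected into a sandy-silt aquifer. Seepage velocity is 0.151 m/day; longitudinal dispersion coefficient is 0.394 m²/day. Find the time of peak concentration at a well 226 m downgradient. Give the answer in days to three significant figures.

For the 1D instantaneous-source solution, setting ∂C/∂t = 0 at fixed x gives v²t² + 2Dt − x² = 0, so t = (√(D² + v²x²) − D)/v².
√(D² + v²x²) = √(0.394² + 0.151² × 226²) = 34.13; v² = 0.022801.
t = (34.13 − 0.394)/0.022801 = 1480 days (vs. the pure-advection estimate x/v = 1500 d).

1480 days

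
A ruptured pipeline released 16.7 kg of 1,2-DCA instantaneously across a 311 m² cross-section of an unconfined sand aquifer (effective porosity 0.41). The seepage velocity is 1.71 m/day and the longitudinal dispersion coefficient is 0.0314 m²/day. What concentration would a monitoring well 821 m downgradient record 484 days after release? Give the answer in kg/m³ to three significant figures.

For an instantaneous plane source, C(x,t) = M/(n_e·A·√(4πDt)) · exp(−(x−vt)²/(4Dt)), with n_e·A the pore (flow) area.
Plume center vt = 1.71 × 484 = 827.64 m, so the well at 821 m is 6.64 m upgradient of the peak.
√(4πDt) = 13.82 m, giving peak height M/(n_e·A·√(4πDt)) = 16.7/(0.41 × 311 × 13.82) = 0.009477 kg/m³.
(x−vt)²/(4Dt) = (-6.64)²/(4 × 0.0314 × 484) = 0.7253; exp(−0.7253) = 0.4842.
C = 0.009477 × 0.4842 = 0.00459 kg/m³.

0.00459 kg/m³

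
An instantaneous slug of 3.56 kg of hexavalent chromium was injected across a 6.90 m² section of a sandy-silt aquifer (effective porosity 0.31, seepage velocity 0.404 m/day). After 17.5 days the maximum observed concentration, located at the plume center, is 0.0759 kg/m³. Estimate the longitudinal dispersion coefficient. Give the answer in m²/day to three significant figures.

2.19 m²/day

At the plume center C_max = M/(n_e·A·√(4πDt)), so D = M²/(4πt·(n_e·A·C_max)²).
n_e·A·C_max = 0.31 × 6.90 × 0.0759 = 0.1624 kg/m.
D = 3.56²/(4π × 17.5 × 0.1624²) = 2.19 m²/day.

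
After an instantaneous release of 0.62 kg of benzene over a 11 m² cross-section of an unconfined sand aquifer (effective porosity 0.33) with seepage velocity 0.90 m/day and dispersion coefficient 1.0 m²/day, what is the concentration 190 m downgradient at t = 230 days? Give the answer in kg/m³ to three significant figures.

0.00232 kg/m³

For an instantaneous plane source, C(x,t) = M/(n_e·A·√(4πDt)) · exp(−(x−vt)²/(4Dt)), with n_e·A the pore (flow) area.
Plume center vt = 0.90 × 230 = 207 m, so the well at 190 m is 17 m upgradient of the peak.
√(4πDt) = 53.76 m, giving peak height M/(n_e·A·√(4πDt)) = 0.62/(0.33 × 11 × 53.76) = 0.003177 kg/m³.
(x−vt)²/(4Dt) = (-17)²/(4 × 1.0 × 230) = 0.3141; exp(−0.3141) = 0.7304.
C = 0.003177 × 0.7304 = 0.00232 kg/m³.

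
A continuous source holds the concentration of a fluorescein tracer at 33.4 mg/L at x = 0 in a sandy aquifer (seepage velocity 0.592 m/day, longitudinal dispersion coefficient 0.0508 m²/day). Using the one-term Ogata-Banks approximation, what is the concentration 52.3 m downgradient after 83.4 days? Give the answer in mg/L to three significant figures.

For a continuous step input, C/C₀ ≈ ½·erfc((x−vt)/(2√(Dt))).
vt = 0.592 × 83.4 = 49.3728 m and 2√(Dt) = 2√(0.0508 × 83.4) = 4.117 m.
Argument (x−vt)/(2√(Dt)) = (52.3 − 49.3728)/4.117 = 0.7110; ½·erfc(0.7110) = 0.1573.
C = 33.4 × 0.1573 = 5.25 mg/L.

5.25 mg/L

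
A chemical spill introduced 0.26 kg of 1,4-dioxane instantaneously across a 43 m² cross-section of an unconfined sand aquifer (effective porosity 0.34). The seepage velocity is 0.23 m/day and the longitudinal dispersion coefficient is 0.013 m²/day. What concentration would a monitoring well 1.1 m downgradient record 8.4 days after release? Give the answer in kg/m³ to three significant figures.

0.00311 kg/m³

For an instantaneous plane source, C(x,t) = M/(n_e·A·√(4πDt)) · exp(−(x−vt)²/(4Dt)), with n_e·A the pore (flow) area.
Plume center vt = 0.23 × 8.4 = 1.932 m, so the well at 1.1 m is 0.832 m upgradient of the peak.
√(4πDt) = 1.171 m, giving peak height M/(n_e·A·√(4πDt)) = 0.26/(0.34 × 43 × 1.171) = 0.01519 kg/m³.
(x−vt)²/(4Dt) = (-0.832)²/(4 × 0.013 × 8.4) = 1.585; exp(−1.585) = 0.2049.
C = 0.01519 × 0.2049 = 0.00311 kg/m³.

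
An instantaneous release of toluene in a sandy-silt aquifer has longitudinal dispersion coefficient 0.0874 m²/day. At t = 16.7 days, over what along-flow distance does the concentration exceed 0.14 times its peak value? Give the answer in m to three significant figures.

The plume is Gaussian with σ = √(2Dt) = √(2 × 0.0874 × 16.7) = 1.709 m.
C/C_peak = exp(−Δx²/(2σ²)) = 0.14 ⇒ Δx = σ·√(−2 ln 0.14) = 1.709 × 1.983 = 3.389 m.
Width = 2Δx = 6.78 m.

6.78 m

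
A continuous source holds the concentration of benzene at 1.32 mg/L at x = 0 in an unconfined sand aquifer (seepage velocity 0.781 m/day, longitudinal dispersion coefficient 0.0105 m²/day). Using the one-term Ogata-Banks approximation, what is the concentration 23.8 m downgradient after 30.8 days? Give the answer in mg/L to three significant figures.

For a continuous step input, C/C₀ ≈ ½·erfc((x−vt)/(2√(Dt))).
vt = 0.781 × 30.8 = 24.0548 m and 2√(Dt) = 2√(0.0105 × 30.8) = 1.137 m.
Argument (x−vt)/(2√(Dt)) = (23.8 − 24.0548)/1.137 = -0.2241; ½·erfc(-0.2241) = 0.6243.
C = 1.32 × 0.6243 = 0.824 mg/L.

0.824 mg/L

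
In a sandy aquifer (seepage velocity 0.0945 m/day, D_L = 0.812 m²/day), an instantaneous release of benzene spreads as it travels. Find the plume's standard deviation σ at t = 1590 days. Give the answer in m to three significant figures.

Dispersive spreading gives a Gaussian with σ² = 2Dt; advection only shifts the center.
σ = √(2 × 0.812 × 1590) = 50.8 m.

50.8 m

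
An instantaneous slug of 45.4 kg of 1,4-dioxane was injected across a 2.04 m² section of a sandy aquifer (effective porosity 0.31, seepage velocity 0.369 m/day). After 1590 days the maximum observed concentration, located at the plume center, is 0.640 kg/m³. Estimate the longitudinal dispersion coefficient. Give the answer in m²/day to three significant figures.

At the plume center C_max = M/(n_e·A·√(4πDt)), so D = M²/(4πt·(n_e·A·C_max)²).
n_e·A·C_max = 0.31 × 2.04 × 0.640 = 0.4047 kg/m.
D = 45.4²/(4π × 1590 × 0.4047²) = 0.630 m²/day.

0.630 m²/day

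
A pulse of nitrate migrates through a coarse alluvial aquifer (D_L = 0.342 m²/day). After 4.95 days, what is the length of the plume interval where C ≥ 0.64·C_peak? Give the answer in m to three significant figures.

The plume is Gaussian with σ = √(2Dt) = √(2 × 0.342 × 4.95) = 1.840 m.
C/C_peak = exp(−Δx²/(2σ²)) = 0.64 ⇒ Δx = σ·√(−2 ln 0.64) = 1.840 × 0.9448 = 1.738 m.
Width = 2Δx = 3.48 m.

3.48 m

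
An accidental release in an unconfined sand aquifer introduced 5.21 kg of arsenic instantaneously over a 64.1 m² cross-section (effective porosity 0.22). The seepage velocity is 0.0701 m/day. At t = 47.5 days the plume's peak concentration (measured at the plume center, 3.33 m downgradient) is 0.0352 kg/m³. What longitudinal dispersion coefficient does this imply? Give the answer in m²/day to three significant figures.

At the plume center C_max = M/(n_e·A·√(4πDt)), so D = M²/(4πt·(n_e·A·C_max)²).
n_e·A·C_max = 0.22 × 64.1 × 0.0352 = 0.4964 kg/m.
D = 5.21²/(4π × 47.5 × 0.4964²) = 0.185 m²/day.

0.185 m²/day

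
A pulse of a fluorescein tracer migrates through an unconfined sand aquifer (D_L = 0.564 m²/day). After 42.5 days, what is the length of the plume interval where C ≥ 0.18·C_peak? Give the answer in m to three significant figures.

The plume is Gaussian with σ = √(2Dt) = √(2 × 0.564 × 42.5) = 6.924 m.
C/C_peak = exp(−Δx²/(2σ²)) = 0.18 ⇒ Δx = σ·√(−2 ln 0.18) = 6.924 × 1.852 = 12.82 m.
Width = 2Δx = 25.6 m.

25.6 m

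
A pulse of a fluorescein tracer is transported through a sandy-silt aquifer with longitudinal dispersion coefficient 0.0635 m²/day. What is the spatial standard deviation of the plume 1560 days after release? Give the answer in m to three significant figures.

Dispersive spreading gives a Gaussian with σ² = 2Dt; advection only shifts the center.
σ = √(2 × 0.0635 × 1560) = 14.1 m.

14.1 m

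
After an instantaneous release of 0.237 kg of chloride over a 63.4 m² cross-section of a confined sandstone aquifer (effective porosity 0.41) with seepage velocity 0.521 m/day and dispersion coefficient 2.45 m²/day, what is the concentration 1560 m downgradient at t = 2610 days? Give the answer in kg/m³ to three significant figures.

6.71e-06 kg/m³

For an instantaneous plane source, C(x,t) = M/(n_e·A·√(4πDt)) · exp(−(x−vt)²/(4Dt)), with n_e·A the pore (flow) area.
Plume center vt = 0.521 × 2610 = 1359.81 m, so the well at 1560 m is 200.19 m downgradient of the peak.
√(4πDt) = 283.5 m, giving peak height M/(n_e·A·√(4πDt)) = 0.237/(0.41 × 63.4 × 283.5) = 3.216e-05 kg/m³.
(x−vt)²/(4Dt) = (200.19)²/(4 × 2.45 × 2610) = 1.567; exp(−1.567) = 0.2087.
C = 3.216e-05 × 0.2087 = 6.71e-06 kg/m³.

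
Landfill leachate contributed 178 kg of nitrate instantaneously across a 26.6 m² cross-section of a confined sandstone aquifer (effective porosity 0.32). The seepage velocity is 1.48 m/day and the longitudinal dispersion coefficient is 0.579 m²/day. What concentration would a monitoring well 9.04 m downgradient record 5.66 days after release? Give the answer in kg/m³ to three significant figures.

3.15 kg/m³

For an instantaneous plane source, C(x,t) = M/(n_e·A·√(4πDt)) · exp(−(x−vt)²/(4Dt)), with n_e·A the pore (flow) area.
Plume center vt = 1.48 × 5.66 = 8.3768 m, so the well at 9.04 m is 0.6632 m downgradient of the peak.
√(4πDt) = 6.417 m, giving peak height M/(n_e·A·√(4πDt)) = 178/(0.32 × 26.6 × 6.417) = 3.259 kg/m³.
(x−vt)²/(4Dt) = (0.6632)²/(4 × 0.579 × 5.66) = 0.03355; exp(−0.03355) = 0.9670.
C = 3.259 × 0.9670 = 3.15 kg/m³.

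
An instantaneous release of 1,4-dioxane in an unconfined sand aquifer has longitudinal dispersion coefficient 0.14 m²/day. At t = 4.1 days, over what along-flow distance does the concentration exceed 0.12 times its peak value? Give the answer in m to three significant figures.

The plume is Gaussian with σ = √(2Dt) = √(2 × 0.14 × 4.1) = 1.071 m.
C/C_peak = exp(−Δx²/(2σ²)) = 0.12 ⇒ Δx = σ·√(−2 ln 0.12) = 1.071 × 2.059 = 2.205 m.
Width = 2Δx = 4.41 m.

4.41 m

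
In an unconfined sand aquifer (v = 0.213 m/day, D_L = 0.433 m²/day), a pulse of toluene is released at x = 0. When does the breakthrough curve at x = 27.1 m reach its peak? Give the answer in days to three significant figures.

For the 1D instantaneous-source solution, setting ∂C/∂t = 0 at fixed x gives v²t² + 2Dt − x² = 0, so t = (√(D² + v²x²) − D)/v².
√(D² + v²x²) = √(0.433² + 0.213² × 27.1²) = 5.789; v² = 0.045369.
t = (5.789 − 0.433)/0.045369 = 118 days (vs. the pure-advection estimate x/v = 127 d).

118 days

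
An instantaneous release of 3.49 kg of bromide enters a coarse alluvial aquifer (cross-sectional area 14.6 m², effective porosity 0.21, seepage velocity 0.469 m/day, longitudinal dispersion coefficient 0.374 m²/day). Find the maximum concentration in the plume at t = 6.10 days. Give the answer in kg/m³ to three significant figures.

The peak of an instantaneous 1D plume sits at x = vt; there the Gaussian factor is 1 and C_max = M/(n_e·A·√(4πDt)), where n_e·A is the pore area the mass is dissolved in.
√(4πDt) = √(4π × 0.374 × 6.10) = 5.354 m, so C_max = 3.49/(0.21 × 14.6 × 5.354) = 0.213 kg/m³.

0.213 kg/m³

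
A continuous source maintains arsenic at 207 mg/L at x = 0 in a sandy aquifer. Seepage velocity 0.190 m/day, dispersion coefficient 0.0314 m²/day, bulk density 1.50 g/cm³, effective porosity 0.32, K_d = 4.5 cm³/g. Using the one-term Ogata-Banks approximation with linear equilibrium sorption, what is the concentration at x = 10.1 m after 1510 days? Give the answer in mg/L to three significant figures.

190 mg/L

Retardation factor R = 1 + ρ_b·K_d/n = 1 + 1.50 × 4.5/0.32 = 22.09.
Sorption retards both mechanisms: v_R = v/R = 0.008601 m/day, D_R = D/R = 0.001421 m²/day.
v_R·t = 0.008601 × 1510 = 12.98751 m; 2√(D_R t) = 2.930 m; argument = (10.1 − 12.98751)/2.930 = -0.9855.
C = C₀ × ½·erfc(-0.9855) = 207 × 0.9183 = 190 mg/L.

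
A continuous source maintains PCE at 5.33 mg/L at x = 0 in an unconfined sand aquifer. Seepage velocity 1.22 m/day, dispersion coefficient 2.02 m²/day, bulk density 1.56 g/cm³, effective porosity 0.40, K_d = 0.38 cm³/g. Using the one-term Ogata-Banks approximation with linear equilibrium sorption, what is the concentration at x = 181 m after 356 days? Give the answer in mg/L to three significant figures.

Retardation factor R = 1 + ρ_b·K_d/n = 1 + 1.56 × 0.38/0.40 = 2.482.
Sorption retards both mechanisms: v_R = v/R = 0.4915 m/day, D_R = D/R = 0.8139 m²/day.
v_R·t = 0.4915 × 356 = 174.974 m; 2√(D_R t) = 34.04 m; argument = (181 − 174.974)/34.04 = 0.1770.
C = C₀ × ½·erfc(0.1770) = 5.33 × 0.4012 = 2.14 mg/L.

2.14 mg/L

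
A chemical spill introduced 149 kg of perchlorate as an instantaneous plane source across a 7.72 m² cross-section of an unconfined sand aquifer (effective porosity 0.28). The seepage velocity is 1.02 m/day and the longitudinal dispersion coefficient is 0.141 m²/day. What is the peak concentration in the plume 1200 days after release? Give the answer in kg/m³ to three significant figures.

1.49 kg/m³

The peak of an instantaneous 1D plume sits at x = vt; there the Gaussian factor is 1 and C_max = M/(n_e·A·√(4πDt)), where n_e·A is the pore area the mass is dissolved in.
√(4πDt) = √(4π × 0.141 × 1200) = 46.11 m, so C_max = 149/(0.28 × 7.72 × 46.11) = 1.49 kg/m³.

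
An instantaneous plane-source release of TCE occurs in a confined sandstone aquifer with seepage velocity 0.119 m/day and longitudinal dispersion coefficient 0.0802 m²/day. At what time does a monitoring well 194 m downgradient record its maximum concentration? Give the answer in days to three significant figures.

For the 1D instantaneous-source solution, setting ∂C/∂t = 0 at fixed x gives v²t² + 2Dt − x² = 0, so t = (√(D² + v²x²) − D)/v².
√(D² + v²x²) = √(0.0802² + 0.119² × 194²) = 23.09; v² = 0.014161.
t = (23.09 − 0.0802)/0.014161 = 1620 days (vs. the pure-advection estimate x/v = 1630 d).

1620 days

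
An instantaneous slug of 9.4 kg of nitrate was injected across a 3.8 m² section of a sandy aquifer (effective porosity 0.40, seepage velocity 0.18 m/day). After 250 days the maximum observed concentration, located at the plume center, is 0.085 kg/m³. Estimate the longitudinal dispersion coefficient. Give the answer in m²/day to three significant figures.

1.68 m²/day

At the plume center C_max = M/(n_e·A·√(4πDt)), so D = M²/(4πt·(n_e·A·C_max)²).
n_e·A·C_max = 0.40 × 3.8 × 0.085 = 0.1292 kg/m.
D = 9.4²/(4π × 250 × 0.1292²) = 1.68 m²/day.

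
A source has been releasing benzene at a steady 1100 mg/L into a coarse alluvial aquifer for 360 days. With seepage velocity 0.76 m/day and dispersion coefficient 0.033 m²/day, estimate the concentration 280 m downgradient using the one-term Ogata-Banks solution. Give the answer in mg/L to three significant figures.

For a continuous step input, C/C₀ ≈ ½·erfc((x−vt)/(2√(Dt))).
vt = 0.76 × 360 = 273.6 m and 2√(Dt) = 2√(0.033 × 360) = 6.893 m.
Argument (x−vt)/(2√(Dt)) = (280 − 273.6)/6.893 = 0.9285; ½·erfc(0.9285) = 0.09458.
C = 1100 × 0.09458 = 104 mg/L.

104 mg/L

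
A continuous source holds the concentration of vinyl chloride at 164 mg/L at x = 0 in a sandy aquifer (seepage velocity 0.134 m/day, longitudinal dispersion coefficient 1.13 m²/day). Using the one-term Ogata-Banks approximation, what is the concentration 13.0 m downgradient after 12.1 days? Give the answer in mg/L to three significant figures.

2.42 mg/L

For a continuous step input, C/C₀ ≈ ½·erfc((x−vt)/(2√(Dt))).
vt = 0.134 × 12.1 = 1.6214 m and 2√(Dt) = 2√(1.13 × 12.1) = 7.395 m.
Argument (x−vt)/(2√(Dt)) = (13.0 − 1.6214)/7.395 = 1.539; ½·erfc(1.539) = 0.01476.
C = 164 × 0.01476 = 2.42 mg/L.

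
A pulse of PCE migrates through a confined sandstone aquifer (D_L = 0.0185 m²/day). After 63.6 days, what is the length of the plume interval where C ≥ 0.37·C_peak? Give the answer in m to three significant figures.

4.33 m

The plume is Gaussian with σ = √(2Dt) = √(2 × 0.0185 × 63.6) = 1.534 m.
C/C_peak = exp(−Δx²/(2σ²)) = 0.37 ⇒ Δx = σ·√(−2 ln 0.37) = 1.534 × 1.410 = 2.163 m.
Width = 2Δx = 4.33 m.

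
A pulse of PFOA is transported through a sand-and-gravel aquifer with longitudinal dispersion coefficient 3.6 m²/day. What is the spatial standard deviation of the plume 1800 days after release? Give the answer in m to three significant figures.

114 m

Dispersive spreading gives a Gaussian with σ² = 2Dt; advection only shifts the center.
σ = √(2 × 3.6 × 1800) = 114 m.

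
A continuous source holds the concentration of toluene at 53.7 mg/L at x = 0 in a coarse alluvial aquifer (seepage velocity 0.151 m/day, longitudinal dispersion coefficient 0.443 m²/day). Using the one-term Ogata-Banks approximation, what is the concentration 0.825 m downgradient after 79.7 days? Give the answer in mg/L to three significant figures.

48.8 mg/L

For a continuous step input, C/C₀ ≈ ½·erfc((x−vt)/(2√(Dt))).
vt = 0.151 × 79.7 = 12.0347 m and 2√(Dt) = 2√(0.443 × 79.7) = 11.88 m.
Argument (x−vt)/(2√(Dt)) = (0.825 − 12.0347)/11.88 = -0.9436; ½·erfc(-0.9436) = 0.9090.
C = 53.7 × 0.9090 = 48.8 mg/L.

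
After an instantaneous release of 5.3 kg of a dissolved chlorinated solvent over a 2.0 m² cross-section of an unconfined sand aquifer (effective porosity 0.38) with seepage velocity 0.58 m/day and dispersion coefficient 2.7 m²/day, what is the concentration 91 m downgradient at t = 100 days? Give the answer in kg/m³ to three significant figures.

0.0437 kg/m³

For an instantaneous plane source, C(x,t) = M/(n_e·A·√(4πDt)) · exp(−(x−vt)²/(4Dt)), with n_e·A the pore (flow) area.
Plume center vt = 0.58 × 100 = 58 m, so the well at 91 m is 33 m downgradient of the peak.
√(4πDt) = 58.25 m, giving peak height M/(n_e·A·√(4πDt)) = 5.3/(0.38 × 2.0 × 58.25) = 0.1197 kg/m³.
(x−vt)²/(4Dt) = (33)²/(4 × 2.7 × 100) = 1.008; exp(−1.008) = 0.3649.
C = 0.1197 × 0.3649 = 0.0437 kg/m³.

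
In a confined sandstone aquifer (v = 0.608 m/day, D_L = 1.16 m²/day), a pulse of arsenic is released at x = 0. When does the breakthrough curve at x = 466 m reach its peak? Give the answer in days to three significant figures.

For the 1D instantaneous-source solution, setting ∂C/∂t = 0 at fixed x gives v²t² + 2Dt − x² = 0, so t = (√(D² + v²x²) − D)/v².
√(D² + v²x²) = √(1.16² + 0.608² × 466²) = 283.3; v² = 0.369664.
t = (283.3 − 1.16)/0.369664 = 763 days (vs. the pure-advection estimate x/v = 766 d).

763 days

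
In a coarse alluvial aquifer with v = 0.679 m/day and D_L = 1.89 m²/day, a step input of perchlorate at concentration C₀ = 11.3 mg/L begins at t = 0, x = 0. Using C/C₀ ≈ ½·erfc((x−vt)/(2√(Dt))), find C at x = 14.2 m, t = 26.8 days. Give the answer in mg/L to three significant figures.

7.39 mg/L

For a continuous step input, C/C₀ ≈ ½·erfc((x−vt)/(2√(Dt))).
vt = 0.679 × 26.8 = 18.1972 m and 2√(Dt) = 2√(1.89 × 26.8) = 14.23 m.
Argument (x−vt)/(2√(Dt)) = (14.2 − 18.1972)/14.23 = -0.2809; ½·erfc(-0.2809) = 0.6544.
C = 11.3 × 0.6544 = 7.39 mg/L.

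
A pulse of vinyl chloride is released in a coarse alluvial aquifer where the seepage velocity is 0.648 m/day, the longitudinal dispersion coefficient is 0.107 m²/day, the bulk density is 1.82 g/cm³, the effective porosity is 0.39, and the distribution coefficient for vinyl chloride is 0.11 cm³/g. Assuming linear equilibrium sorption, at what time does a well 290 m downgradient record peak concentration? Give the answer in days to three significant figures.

Retardation factor R = 1 + ρ_b·K_d/n = 1 + 1.82 × 0.11/0.39 = 1.513.
Sorption retards both mechanisms: v_R = v/R = 0.4283 m/day, D_R = D/R = 0.07072 m²/day.
Peak time from v_R²t² + 2D_R t − x² = 0: t = (√(D_R² + v_R²x²) − D_R)/v_R².
√(D_R² + v_R²x²) = √(0.07072² + 0.4283² × 290²) = 124.2; v_R² = 0.1834.
t = (124.2 − 0.07072)/0.1834 = 677 days.

677 days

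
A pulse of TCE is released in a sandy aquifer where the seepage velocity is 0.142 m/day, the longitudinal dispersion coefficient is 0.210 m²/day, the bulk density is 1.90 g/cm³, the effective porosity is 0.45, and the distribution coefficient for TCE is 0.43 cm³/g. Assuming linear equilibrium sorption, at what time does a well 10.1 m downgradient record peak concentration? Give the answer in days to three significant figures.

173 days

Retardation factor R = 1 + ρ_b·K_d/n = 1 + 1.90 × 0.43/0.45 = 2.816.
Sorption retards both mechanisms: v_R = v/R = 0.05043 m/day, D_R = D/R = 0.07457 m²/day.
Peak time from v_R²t² + 2D_R t − x² = 0: t = (√(D_R² + v_R²x²) − D_R)/v_R².
√(D_R² + v_R²x²) = √(0.07457² + 0.05043² × 10.1²) = 0.5148; v_R² = 0.002543.
t = (0.5148 − 0.07457)/0.002543 = 173 days.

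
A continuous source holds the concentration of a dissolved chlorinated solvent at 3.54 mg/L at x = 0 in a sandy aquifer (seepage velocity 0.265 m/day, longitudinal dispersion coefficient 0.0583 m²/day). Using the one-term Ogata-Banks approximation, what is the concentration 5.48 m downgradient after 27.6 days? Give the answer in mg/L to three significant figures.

3.00 mg/L

For a continuous step input, C/C₀ ≈ ½·erfc((x−vt)/(2√(Dt))).
vt = 0.265 × 27.6 = 7.314 m and 2√(Dt) = 2√(0.0583 × 27.6) = 2.537 m.
Argument (x−vt)/(2√(Dt)) = (5.48 − 7.314)/2.537 = -0.7229; ½·erfc(-0.7229) = 0.8467.
C = 3.54 × 0.8467 = 3.00 mg/L.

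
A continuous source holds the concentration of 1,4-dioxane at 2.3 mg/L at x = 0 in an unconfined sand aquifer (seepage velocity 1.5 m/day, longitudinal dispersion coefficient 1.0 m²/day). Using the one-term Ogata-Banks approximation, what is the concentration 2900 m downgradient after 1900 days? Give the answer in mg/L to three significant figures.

For a continuous step input, C/C₀ ≈ ½·erfc((x−vt)/(2√(Dt))).
vt = 1.5 × 1900 = 2850 m and 2√(Dt) = 2√(1.0 × 1900) = 87.18 m.
Argument (x−vt)/(2√(Dt)) = (2900 − 2850)/87.18 = 0.5735; ½·erfc(0.5735) = 0.2087.
C = 2.3 × 0.2087 = 0.480 mg/L.

0.480 mg/L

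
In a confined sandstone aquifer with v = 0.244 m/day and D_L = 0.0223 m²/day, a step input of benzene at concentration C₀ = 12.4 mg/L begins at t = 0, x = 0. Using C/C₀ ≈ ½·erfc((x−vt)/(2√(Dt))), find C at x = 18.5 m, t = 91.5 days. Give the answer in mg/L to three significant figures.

For a continuous step input, C/C₀ ≈ ½·erfc((x−vt)/(2√(Dt))).
vt = 0.244 × 91.5 = 22.326 m and 2√(Dt) = 2√(0.0223 × 91.5) = 2.857 m.
Argument (x−vt)/(2√(Dt)) = (18.5 − 22.326)/2.857 = -1.339; ½·erfc(-1.339) = 0.9709.
C = 12.4 × 0.9709 = 12.0 mg/L.

12.0 mg/L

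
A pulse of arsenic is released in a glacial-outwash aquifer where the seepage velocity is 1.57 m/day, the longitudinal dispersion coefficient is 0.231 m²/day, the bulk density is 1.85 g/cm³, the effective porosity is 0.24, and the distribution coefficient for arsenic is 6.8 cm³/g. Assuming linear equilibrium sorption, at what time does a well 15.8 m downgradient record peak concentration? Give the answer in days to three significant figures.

533 days

Retardation factor R = 1 + ρ_b·K_d/n = 1 + 1.85 × 6.8/0.24 = 53.42.
Sorption retards both mechanisms: v_R = v/R = 0.02939 m/day, D_R = D/R = 0.004324 m²/day.
Peak time from v_R²t² + 2D_R t − x² = 0: t = (√(D_R² + v_R²x²) − D_R)/v_R².
√(D_R² + v_R²x²) = √(0.004324² + 0.02939² × 15.8²) = 0.4644; v_R² = 0.0008638.
t = (0.4644 − 0.004324)/0.0008638 = 533 days.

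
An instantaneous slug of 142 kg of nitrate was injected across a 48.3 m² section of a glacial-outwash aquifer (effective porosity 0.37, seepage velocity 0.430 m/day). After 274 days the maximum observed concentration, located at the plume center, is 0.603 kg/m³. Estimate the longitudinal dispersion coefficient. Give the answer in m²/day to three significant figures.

0.0504 m²/day

At the plume center C_max = M/(n_e·A·√(4πDt)), so D = M²/(4πt·(n_e·A·C_max)²).
n_e·A·C_max = 0.37 × 48.3 × 0.603 = 10.78 kg/m.
D = 142²/(4π × 274 × 10.78²) = 0.0504 m²/day.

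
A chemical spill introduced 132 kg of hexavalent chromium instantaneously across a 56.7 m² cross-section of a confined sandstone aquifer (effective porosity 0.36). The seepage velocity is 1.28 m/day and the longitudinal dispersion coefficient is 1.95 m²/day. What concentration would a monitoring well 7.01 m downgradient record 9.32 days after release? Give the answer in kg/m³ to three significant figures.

0.307 kg/m³

For an instantaneous plane source, C(x,t) = M/(n_e·A·√(4πDt)) · exp(−(x−vt)²/(4Dt)), with n_e·A the pore (flow) area.
Plume center vt = 1.28 × 9.32 = 11.9296 m, so the well at 7.01 m is 4.9196 m upgradient of the peak.
√(4πDt) = 15.11 m, giving peak height M/(n_e·A·√(4πDt)) = 132/(0.36 × 56.7 × 15.11) = 0.4280 kg/m³.
(x−vt)²/(4Dt) = (-4.9196)²/(4 × 1.95 × 9.32) = 0.3329; exp(−0.3329) = 0.7168.
C = 0.4280 × 0.7168 = 0.307 kg/m³.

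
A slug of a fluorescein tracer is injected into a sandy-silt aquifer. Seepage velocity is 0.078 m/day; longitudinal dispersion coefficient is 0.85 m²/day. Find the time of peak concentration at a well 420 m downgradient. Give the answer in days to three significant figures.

5250 days

For the 1D instantaneous-source solution, setting ∂C/∂t = 0 at fixed x gives v²t² + 2Dt − x² = 0, so t = (√(D² + v²x²) − D)/v².
√(D² + v²x²) = √(0.85² + 0.078² × 420²) = 32.77; v² = 0.006084.
t = (32.77 − 0.85)/0.006084 = 5250 days (vs. the pure-advection estimate x/v = 5380 d).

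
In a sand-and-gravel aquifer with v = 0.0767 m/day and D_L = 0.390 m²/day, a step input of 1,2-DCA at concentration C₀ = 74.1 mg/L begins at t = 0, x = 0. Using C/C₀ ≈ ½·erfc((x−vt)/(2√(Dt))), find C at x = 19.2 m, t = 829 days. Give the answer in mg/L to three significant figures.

71.1 mg/L

For a continuous step input, C/C₀ ≈ ½·erfc((x−vt)/(2√(Dt))).
vt = 0.0767 × 829 = 63.5843 m and 2√(Dt) = 2√(0.390 × 829) = 35.96 m.
Argument (x−vt)/(2√(Dt)) = (19.2 − 63.5843)/35.96 = -1.234; ½·erfc(-1.234) = 0.9595.
C = 74.1 × 0.9595 = 71.1 mg/L.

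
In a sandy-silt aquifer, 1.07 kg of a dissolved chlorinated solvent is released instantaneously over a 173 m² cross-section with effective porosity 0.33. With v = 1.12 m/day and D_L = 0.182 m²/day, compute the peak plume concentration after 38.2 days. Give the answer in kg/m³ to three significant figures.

The peak of an instantaneous 1D plume sits at x = vt; there the Gaussian factor is 1 and C_max = M/(n_e·A·√(4πDt)), where n_e·A is the pore area the mass is dissolved in.
√(4πDt) = √(4π × 0.182 × 38.2) = 9.347 m, so C_max = 1.07/(0.33 × 173 × 9.347) = 0.00201 kg/m³.

0.00201 kg/m³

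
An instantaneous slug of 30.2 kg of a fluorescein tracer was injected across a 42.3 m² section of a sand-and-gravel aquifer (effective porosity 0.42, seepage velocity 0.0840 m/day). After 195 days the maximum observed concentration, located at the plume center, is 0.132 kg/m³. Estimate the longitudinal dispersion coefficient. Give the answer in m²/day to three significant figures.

0.0677 m²/day

At the plume center C_max = M/(n_e·A·√(4πDt)), so D = M²/(4πt·(n_e·A·C_max)²).
n_e·A·C_max = 0.42 × 42.3 × 0.132 = 2.345 kg/m.
D = 30.2²/(4π × 195 × 2.345²) = 0.0677 m²/day.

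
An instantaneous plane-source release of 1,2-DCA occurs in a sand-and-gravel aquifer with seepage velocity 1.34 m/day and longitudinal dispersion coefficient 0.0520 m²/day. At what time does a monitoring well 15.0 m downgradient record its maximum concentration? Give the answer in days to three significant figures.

For the 1D instantaneous-source solution, setting ∂C/∂t = 0 at fixed x gives v²t² + 2Dt − x² = 0, so t = (√(D² + v²x²) − D)/v².
√(D² + v²x²) = √(0.0520² + 1.34² × 15.0²) = 20.10; v² = 1.7956.
t = (20.10 − 0.0520)/1.7956 = 11.2 days (vs. the pure-advection estimate x/v = 11.2 d).

11.2 days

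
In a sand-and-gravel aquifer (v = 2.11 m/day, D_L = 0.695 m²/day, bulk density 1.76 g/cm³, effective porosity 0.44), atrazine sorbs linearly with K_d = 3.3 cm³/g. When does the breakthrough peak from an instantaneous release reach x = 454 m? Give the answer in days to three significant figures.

3050 days

Retardation factor R = 1 + ρ_b·K_d/n = 1 + 1.76 × 3.3/0.44 = 14.20.
Sorption retards both mechanisms: v_R = v/R = 0.1486 m/day, D_R = D/R = 0.04894 m²/day.
Peak time from v_R²t² + 2D_R t − x² = 0: t = (√(D_R² + v_R²x²) − D_R)/v_R².
√(D_R² + v_R²x²) = √(0.04894² + 0.1486² × 454²) = 67.46; v_R² = 0.02208.
t = (67.46 − 0.04894)/0.02208 = 3050 days.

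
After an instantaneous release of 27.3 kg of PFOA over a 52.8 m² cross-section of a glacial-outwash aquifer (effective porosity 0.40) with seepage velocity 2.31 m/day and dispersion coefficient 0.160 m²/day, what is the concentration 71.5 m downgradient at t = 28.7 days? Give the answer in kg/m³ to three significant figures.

0.0390 kg/m³

For an instantaneous plane source, C(x,t) = M/(n_e·A·√(4πDt)) · exp(−(x−vt)²/(4Dt)), with n_e·A the pore (flow) area.
Plume center vt = 2.31 × 28.7 = 66.297 m, so the well at 71.5 m is 5.203 m downgradient of the peak.
√(4πDt) = 7.596 m, giving peak height M/(n_e·A·√(4πDt)) = 27.3/(0.40 × 52.8 × 7.596) = 0.1702 kg/m³.
(x−vt)²/(4Dt) = (5.203)²/(4 × 0.160 × 28.7) = 1.474; exp(−1.474) = 0.2290.
C = 0.1702 × 0.2290 = 0.0390 kg/m³.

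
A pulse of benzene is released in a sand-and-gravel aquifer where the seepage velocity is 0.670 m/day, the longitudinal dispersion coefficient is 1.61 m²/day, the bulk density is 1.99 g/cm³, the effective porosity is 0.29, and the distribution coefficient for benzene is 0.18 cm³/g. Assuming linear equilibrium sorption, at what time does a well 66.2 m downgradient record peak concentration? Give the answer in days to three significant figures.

213 days

Retardation factor R = 1 + ρ_b·K_d/n = 1 + 1.99 × 0.18/0.29 = 2.235.
Sorption retards both mechanisms: v_R = v/R = 0.2998 m/day, D_R = D/R = 0.7204 m²/day.
Peak time from v_R²t² + 2D_R t − x² = 0: t = (√(D_R² + v_R²x²) − D_R)/v_R².
√(D_R² + v_R²x²) = √(0.7204² + 0.2998² × 66.2²) = 19.86; v_R² = 0.08988.
t = (19.86 − 0.7204)/0.08988 = 213 days.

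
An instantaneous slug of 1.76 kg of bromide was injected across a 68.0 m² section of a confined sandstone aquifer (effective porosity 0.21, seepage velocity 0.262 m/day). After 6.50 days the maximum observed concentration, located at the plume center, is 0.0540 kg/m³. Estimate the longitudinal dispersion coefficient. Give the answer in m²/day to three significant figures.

At the plume center C_max = M/(n_e·A·√(4πDt)), so D = M²/(4πt·(n_e·A·C_max)²).
n_e·A·C_max = 0.21 × 68.0 × 0.0540 = 0.7711 kg/m.
D = 1.76²/(4π × 6.50 × 0.7711²) = 0.0638 m²/day.

0.0638 m²/day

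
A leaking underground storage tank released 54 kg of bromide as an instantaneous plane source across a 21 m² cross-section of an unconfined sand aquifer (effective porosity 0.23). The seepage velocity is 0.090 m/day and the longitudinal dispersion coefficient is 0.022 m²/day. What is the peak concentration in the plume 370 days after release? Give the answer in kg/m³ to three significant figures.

The peak of an instantaneous 1D plume sits at x = vt; there the Gaussian factor is 1 and C_max = M/(n_e·A·√(4πDt)), where n_e·A is the pore area the mass is dissolved in.
√(4πDt) = √(4π × 0.022 × 370) = 10.11 m, so C_max = 54/(0.23 × 21 × 10.11) = 1.11 kg/m³.

1.11 kg/m³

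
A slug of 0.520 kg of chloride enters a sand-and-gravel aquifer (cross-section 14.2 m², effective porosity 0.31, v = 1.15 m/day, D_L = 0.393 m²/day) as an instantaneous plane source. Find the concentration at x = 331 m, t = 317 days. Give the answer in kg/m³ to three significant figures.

0.000312 kg/m³

For an instantaneous plane source, C(x,t) = M/(n_e·A·√(4πDt)) · exp(−(x−vt)²/(4Dt)), with n_e·A the pore (flow) area.
Plume center vt = 1.15 × 317 = 364.55 m, so the well at 331 m is 33.55 m upgradient of the peak.
√(4πDt) = 39.57 m, giving peak height M/(n_e·A·√(4πDt)) = 0.520/(0.31 × 14.2 × 39.57) = 0.002985 kg/m³.
(x−vt)²/(4Dt) = (-33.55)²/(4 × 0.393 × 317) = 2.259; exp(−2.259) = 0.1045.
C = 0.002985 × 0.1045 = 0.000312 kg/m³.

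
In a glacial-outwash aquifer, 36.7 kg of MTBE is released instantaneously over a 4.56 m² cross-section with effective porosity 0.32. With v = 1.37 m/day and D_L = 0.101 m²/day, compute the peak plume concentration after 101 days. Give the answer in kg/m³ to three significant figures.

2.22 kg/m³

The peak of an instantaneous 1D plume sits at x = vt; there the Gaussian factor is 1 and C_max = M/(n_e·A·√(4πDt)), where n_e·A is the pore area the mass is dissolved in.
√(4πDt) = √(4π × 0.101 × 101) = 11.32 m, so C_max = 36.7/(0.32 × 4.56 × 11.32) = 2.22 kg/m³.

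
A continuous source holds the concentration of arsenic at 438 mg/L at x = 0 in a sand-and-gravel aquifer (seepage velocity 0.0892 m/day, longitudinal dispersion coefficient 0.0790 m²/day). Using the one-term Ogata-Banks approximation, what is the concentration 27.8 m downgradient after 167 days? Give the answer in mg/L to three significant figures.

2.63 mg/L

For a continuous step input, C/C₀ ≈ ½·erfc((x−vt)/(2√(Dt))).
vt = 0.0892 × 167 = 14.8964 m and 2√(Dt) = 2√(0.0790 × 167) = 7.264 m.
Argument (x−vt)/(2√(Dt)) = (27.8 − 14.8964)/7.264 = 1.776; ½·erfc(1.776) = 0.006009.
C = 438 × 0.006009 = 2.63 mg/L.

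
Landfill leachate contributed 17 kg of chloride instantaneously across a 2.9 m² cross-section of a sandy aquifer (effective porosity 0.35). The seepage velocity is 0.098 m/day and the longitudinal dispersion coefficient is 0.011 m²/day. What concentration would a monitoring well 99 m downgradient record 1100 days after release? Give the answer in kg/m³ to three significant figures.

For an instantaneous plane source, C(x,t) = M/(n_e·A·√(4πDt)) · exp(−(x−vt)²/(4Dt)), with n_e·A the pore (flow) area.
Plume center vt = 0.098 × 1100 = 107.8 m, so the well at 99 m is 8.8 m upgradient of the peak.
√(4πDt) = 12.33 m, giving peak height M/(n_e·A·√(4πDt)) = 17/(0.35 × 2.9 × 12.33) = 1.358 kg/m³.
(x−vt)²/(4Dt) = (-8.8)²/(4 × 0.011 × 1100) = 1.600; exp(−1.600) = 0.2019.
C = 1.358 × 0.2019 = 0.274 kg/m³.

0.274 kg/m³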